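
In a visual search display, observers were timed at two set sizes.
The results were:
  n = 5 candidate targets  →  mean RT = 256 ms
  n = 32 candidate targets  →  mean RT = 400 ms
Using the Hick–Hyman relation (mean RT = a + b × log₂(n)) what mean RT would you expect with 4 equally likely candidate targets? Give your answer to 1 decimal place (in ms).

238.7 ms

RT is linear in log₂ n, so two points fix the line:
  b = (400 − 256) / (log₂ 32 − log₂ 5) = 144 / (5 − 2.3219) = 53.770 ms/bit
  a = 256 − 53.770 × 2.3219 = 131.150 ms
Then RT(4) = 131.150 + 53.770 × log₂ 4 = 131.150 + 53.770 × 2 ≈ 238.690 ms.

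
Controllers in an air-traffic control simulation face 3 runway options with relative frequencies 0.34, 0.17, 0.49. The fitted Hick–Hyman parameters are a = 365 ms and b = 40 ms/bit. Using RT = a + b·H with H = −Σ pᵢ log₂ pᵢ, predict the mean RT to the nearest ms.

424 ms

Entropy contributions −pᵢ log₂ pᵢ: 0.5292, 0.4346, 0.5043; sum H = 1.4680 bits.
RT = a + bH = 365 + 40·1.4680 = 423.72 ms.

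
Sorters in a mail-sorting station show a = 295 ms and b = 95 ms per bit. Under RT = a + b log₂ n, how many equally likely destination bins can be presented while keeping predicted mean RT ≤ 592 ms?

Information budget: (592 − 295)/95 = 3.1263 bits, so n ≤ 2^3.1263 = 8.732 → at most 8.

8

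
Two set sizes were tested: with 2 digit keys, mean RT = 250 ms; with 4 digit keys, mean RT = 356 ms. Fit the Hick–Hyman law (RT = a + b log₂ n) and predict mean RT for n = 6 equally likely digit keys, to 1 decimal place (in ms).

Fit slope and intercept:
  b = (356 − 250) / (log₂ 4 − log₂ 2) = 106 / (2 − 1) = 106.000 ms/bit
  a = 250 − 106.000 × 1 = 144.000 ms
Then RT(6) = 144.000 + 106.000 × log₂ 6 = 144.000 + 106.000 × 2.5850 ≈ 418.006 ms.

418.0 ms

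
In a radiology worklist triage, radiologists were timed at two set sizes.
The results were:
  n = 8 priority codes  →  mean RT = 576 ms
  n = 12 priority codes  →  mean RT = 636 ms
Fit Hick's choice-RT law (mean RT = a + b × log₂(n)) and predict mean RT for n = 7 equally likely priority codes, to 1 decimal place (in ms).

With log₂ n on the abscissa the relation is linear; from the two conditions:
  b = (636 − 576) / (log₂ 12 − log₂ 8) = 60 / (3.5850 − 3) = 102.571 ms/bit
  a = 576 − 102.571 × 3 = 268.288 ms
Then RT(7) = 268.288 + 102.571 × log₂ 7 = 268.288 + 102.571 × 2.8074 ≈ 556.240 ms.

556.2 ms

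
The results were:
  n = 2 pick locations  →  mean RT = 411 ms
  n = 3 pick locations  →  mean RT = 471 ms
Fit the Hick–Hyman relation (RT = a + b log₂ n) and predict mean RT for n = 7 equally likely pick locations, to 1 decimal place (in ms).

With log₂ n on the abscissa the relation is linear; from the two conditions:
  b = (471 − 411) / (log₂ 3 − log₂ 2) = 60 / (1.5850 − 1) = 102.571 ms/bit
  a = 411 − 102.571 × 1 = 308.429 ms
Then RT(7) = 308.429 + 102.571 × log₂ 7 = 308.429 + 102.571 × 2.8074 ≈ 596.382 ms.

596.4 ms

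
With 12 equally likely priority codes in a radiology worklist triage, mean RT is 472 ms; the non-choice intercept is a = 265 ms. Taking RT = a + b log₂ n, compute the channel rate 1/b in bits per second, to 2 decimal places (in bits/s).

17.32 bits/s

Choice component = 472 − 265 = 207 ms over log₂(12) = 3.5850 bits.
b = 207 / 3.5850 = 57.741 ms/bit, so 1/b = 17.319 bits/s.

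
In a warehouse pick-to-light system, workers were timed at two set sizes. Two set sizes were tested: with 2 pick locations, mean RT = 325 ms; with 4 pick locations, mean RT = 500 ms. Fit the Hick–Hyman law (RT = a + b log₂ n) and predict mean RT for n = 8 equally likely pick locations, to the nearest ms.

RT is linear in log₂ n, so two points fix the line:
  b = (500 − 325) / (log₂ 4 − log₂ 2) = 175 / (2 − 1) = 175 ms/bit
  a = 325 − 175 × 1 = 150 ms
Then RT(8) = 150 + 175 × log₂ 8 = 150 + 175 × 3 ≈ 675.000 ms.

675 ms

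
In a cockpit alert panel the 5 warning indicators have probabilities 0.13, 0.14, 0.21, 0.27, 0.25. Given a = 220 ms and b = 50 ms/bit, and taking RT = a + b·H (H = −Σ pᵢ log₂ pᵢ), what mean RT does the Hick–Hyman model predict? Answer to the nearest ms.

Entropy contributions −pᵢ log₂ pᵢ: 0.3826, 0.3971, 0.4728, 0.5100, 0.5000; sum H = 2.2626 bits.
RT = a + bH = 220 + 50·2.2626 = 333.13 ms.

333 ms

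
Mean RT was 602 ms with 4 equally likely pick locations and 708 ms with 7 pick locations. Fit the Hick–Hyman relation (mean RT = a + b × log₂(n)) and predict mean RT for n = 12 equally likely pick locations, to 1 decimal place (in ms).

Solve the two-equation system in a and b:
  b = (708 − 602) / (log₂ 7 − log₂ 4) = 106 / (2.8074 − 2) = 131.293 ms/bit
  a = 602 − 131.293 × 2 = 339.414 ms
Then RT(12) = 339.414 + 131.293 × log₂ 12 = 339.414 + 131.293 × 3.5850 ≈ 810.094 ms.

810.1 ms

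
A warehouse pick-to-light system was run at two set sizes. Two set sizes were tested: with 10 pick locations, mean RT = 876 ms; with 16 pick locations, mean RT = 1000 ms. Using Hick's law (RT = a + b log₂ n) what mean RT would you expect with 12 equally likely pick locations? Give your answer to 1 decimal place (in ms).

With log₂ n on the abscissa the relation is linear; from the two conditions:
  b = (1000 − 876) / (log₂ 16 − log₂ 10) = 124 / (4 − 3.3219) = 182.871 ms/bit
  a = 876 − 182.871 × 3.3219 = 268.514 ms
Then RT(12) = 268.514 + 182.871 × log₂ 12 = 268.514 + 182.871 × 3.5850 ≈ 924.101 ms.

924.1 ms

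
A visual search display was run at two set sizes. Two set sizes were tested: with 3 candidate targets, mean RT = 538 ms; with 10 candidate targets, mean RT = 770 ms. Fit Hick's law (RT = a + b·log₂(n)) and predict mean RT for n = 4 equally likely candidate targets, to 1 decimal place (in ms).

Fit slope and intercept:
  b = (770 − 538) / (log₂ 10 − log₂ 3) = 232 / (3.3219 − 1.5850) = 133.566 ms/bit
  a = 538 − 133.566 × 1.5850 = 326.302 ms
Then RT(4) = 326.302 + 133.566 × log₂ 4 = 326.302 + 133.566 × 2 ≈ 593.435 ms.

593.4 ms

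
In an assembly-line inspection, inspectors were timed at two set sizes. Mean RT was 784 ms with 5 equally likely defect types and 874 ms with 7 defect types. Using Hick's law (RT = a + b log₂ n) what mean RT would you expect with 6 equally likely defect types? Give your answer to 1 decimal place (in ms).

832.8 ms

With log₂ n on the abscissa the relation is linear; from the two conditions:
  b = (874 − 784) / (log₂ 7 − log₂ 5) = 90 / (2.8074 − 2.3219) = 185.404 ms/bit
  a = 784 − 185.404 × 2.3219 = 353.506 ms
Then RT(6) = 353.506 + 185.404 × log₂ 6 = 353.506 + 185.404 × 2.5850 ≈ 832.768 ms.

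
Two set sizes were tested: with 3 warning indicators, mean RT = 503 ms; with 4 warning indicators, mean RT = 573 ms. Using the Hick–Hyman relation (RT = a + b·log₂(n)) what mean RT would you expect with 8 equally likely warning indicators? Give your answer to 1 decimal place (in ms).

RT is linear in log₂ n, so two points fix the line:
  b = (573 − 503) / (log₂ 4 − log₂ 3) = 70 / (2 − 1.5850) = 168.659 ms/bit
  a = 503 − 168.659 × 1.5850 = 235.681 ms
Then RT(8) = 235.681 + 168.659 × log₂ 8 = 235.681 + 168.659 × 3 ≈ 741.659 ms.

741.7 ms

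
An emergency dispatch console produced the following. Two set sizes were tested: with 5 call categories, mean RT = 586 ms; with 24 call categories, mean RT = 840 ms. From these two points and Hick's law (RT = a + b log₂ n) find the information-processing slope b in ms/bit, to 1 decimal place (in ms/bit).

112.2 ms/bit

The slope on a log₂ axis is (840 − 586) / (4.5850 − 2.3219) = 112.239 ms/bit.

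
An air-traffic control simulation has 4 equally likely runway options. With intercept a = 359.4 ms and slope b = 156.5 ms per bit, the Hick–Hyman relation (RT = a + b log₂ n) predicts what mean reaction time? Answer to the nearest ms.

log₂(4) = 2 bits, so RT = 359.4 + 156.5 × 2 ≈ 672.400 ms.

672 ms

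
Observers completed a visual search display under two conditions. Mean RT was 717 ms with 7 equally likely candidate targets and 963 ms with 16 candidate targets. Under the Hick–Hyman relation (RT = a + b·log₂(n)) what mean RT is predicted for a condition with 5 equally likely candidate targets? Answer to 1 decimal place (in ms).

616.9 ms

Solve the two-equation system in a and b:
  b = (963 − 717) / (log₂ 16 − log₂ 7) = 246 / (4 − 2.8074) = 206.264 ms/bit
  a = 717 − 206.264 × 2.8074 = 137.943 ms
Then RT(5) = 137.943 + 206.264 × log₂ 5 = 137.943 + 206.264 × 2.3219 ≈ 616.874 ms.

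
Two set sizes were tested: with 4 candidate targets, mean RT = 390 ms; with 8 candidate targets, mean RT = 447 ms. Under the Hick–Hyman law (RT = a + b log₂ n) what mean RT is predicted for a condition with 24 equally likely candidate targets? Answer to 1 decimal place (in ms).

RT is linear in log₂ n, so two points fix the line:
  b = (447 − 390) / (log₂ 8 − log₂ 4) = 57 / (3 − 2) = 57.000 ms/bit
  a = 390 − 57.000 × 2 = 276.000 ms
Then RT(24) = 276.000 + 57.000 × log₂ 24 = 276.000 + 57.000 × 4.5850 ≈ 537.343 ms.

537.3 ms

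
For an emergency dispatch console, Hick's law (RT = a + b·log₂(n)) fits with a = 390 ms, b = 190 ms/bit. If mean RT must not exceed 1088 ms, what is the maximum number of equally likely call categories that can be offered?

190·log₂ n ≤ 1088 − 390 = 698, giving log₂ n ≤ 3.6737 and n ≤ 12.761. The largest whole number is 12.

12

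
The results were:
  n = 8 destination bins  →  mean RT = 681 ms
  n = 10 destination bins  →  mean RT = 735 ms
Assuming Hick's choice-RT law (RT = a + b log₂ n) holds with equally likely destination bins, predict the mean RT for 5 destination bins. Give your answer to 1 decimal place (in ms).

With log₂ n on the abscissa the relation is linear; from the two conditions:
  b = (735 − 681) / (log₂ 10 − log₂ 8) = 54 / (3.3219 − 3) = 167.739 ms/bit
  a = 681 − 167.739 × 3 = 177.782 ms
Then RT(5) = 177.782 + 167.739 × log₂ 5 = 177.782 + 167.739 × 2.3219 ≈ 567.261 ms.

567.3 ms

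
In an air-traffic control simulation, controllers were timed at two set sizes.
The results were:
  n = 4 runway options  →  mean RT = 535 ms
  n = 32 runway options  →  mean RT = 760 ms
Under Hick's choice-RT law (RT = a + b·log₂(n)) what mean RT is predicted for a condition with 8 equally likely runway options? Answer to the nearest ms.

610 ms

With log₂ n on the abscissa the relation is linear; from the two conditions:
  b = (760 − 535) / (log₂ 32 − log₂ 4) = 225 / (5 − 2) = 75 ms/bit
  a = 535 − 75 × 2 = 385 ms
Then RT(8) = 385 + 75 × log₂ 8 = 385 + 75 × 3 ≈ 610.000 ms.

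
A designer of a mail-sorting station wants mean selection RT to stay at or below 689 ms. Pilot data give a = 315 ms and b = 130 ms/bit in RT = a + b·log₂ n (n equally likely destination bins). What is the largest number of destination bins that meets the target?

130·log₂ n ≤ 689 − 315 = 374, giving log₂ n ≤ 2.8769 and n ≤ 7.346. The largest whole number is 7.

7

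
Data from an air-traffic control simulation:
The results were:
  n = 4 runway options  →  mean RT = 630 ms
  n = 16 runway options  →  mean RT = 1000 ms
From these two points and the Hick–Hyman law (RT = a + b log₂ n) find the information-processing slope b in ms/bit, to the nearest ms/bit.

185 ms/bit

Slope: b = (1000 − 630) / (log₂ 16 − log₂ 4) = 370/2.0000 = 185 ms/bit.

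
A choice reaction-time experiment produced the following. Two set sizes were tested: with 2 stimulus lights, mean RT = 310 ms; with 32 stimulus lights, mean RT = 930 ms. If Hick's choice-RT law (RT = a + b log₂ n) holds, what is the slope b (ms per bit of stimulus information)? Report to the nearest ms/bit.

Slope: b = (930 − 310) / (log₂ 32 − log₂ 2) = 620/4.0000 = 155 ms/bit.

155 ms/bit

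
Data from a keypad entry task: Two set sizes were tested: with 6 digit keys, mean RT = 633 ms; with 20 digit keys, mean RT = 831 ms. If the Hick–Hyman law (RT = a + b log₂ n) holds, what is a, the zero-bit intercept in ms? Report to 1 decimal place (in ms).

338.3 ms

b = (RT₂ − RT₁)/(log₂ n₂ − log₂ n₁) = (831 − 633)/(4.3219 − 2.5850) = 113.992 ms/bit.
a = RT₁ − b·log₂ n₁ = 633 − 113.992 × 2.5850 = 338.335 ms.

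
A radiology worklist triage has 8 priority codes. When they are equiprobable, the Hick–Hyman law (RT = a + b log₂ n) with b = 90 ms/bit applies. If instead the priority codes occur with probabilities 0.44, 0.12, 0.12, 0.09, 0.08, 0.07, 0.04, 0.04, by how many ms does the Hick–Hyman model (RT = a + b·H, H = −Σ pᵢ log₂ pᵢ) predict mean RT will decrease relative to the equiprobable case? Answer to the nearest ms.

45 ms

Equiprobable entropy H₀ = log₂ 8 = 3.0000 bits.
Skewed entropy H = −Σ pᵢ log₂ pᵢ = 2.4995 bits.
ΔRT = b·(H₀ − H) = 90 × 0.5005 = 45.04 ms.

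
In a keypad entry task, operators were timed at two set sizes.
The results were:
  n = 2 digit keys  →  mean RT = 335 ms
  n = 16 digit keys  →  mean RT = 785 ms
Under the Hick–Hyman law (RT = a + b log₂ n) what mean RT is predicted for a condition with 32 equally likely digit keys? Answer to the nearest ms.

935 ms

Fit slope and intercept:
  b = (785 − 335) / (log₂ 16 − log₂ 2) = 450 / (4 − 1) = 150 ms/bit
  a = 335 − 150 × 1 = 185 ms
Then RT(32) = 185 + 150 × log₂ 32 = 185 + 150 × 5 ≈ 935.000 ms.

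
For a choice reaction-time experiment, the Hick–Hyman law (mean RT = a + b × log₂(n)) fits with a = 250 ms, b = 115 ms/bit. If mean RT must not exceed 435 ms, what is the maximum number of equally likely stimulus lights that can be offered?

Set 250 + 115·log₂ n ≤ 435 → log₂ n ≤ (435 − 250)/115 = 1.6087.
So n ≤ 2^1.6087 = 3.050; the largest integer n is 3.

3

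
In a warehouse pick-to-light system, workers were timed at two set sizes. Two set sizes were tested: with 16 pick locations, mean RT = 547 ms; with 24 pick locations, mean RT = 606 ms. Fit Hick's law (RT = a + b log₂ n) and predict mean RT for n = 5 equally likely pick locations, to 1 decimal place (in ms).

377.7 ms

Solve the two-equation system in a and b:
  b = (606 − 547) / (log₂ 24 − log₂ 16) = 59 / (4.5850 − 4) = 100.861 ms/bit
  a = 547 − 100.861 × 4 = 143.555 ms
Then RT(5) = 143.555 + 100.861 × log₂ 5 = 143.555 + 100.861 × 2.3219 ≈ 377.748 ms.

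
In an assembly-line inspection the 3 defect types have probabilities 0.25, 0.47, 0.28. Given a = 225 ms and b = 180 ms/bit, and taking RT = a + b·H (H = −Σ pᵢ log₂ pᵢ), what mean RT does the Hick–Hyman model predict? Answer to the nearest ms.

H = 0.25·log₂(1/0.25) + 0.47·log₂(1/0.47) + 0.28·log₂(1/0.28) = 1.5262 bits.
RT = 225 + 180 × 1.5262 = 499.71 ms.

500 ms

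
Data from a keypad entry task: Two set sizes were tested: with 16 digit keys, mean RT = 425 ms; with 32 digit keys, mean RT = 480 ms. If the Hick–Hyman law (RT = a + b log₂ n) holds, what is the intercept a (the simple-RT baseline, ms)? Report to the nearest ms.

205 ms

The slope on a log₂ axis is (480 − 425) / (5 − 4) = 55 ms/bit.
a = RT₁ − b·log₂ n₁ = 425 − 55 × 4 = 205.000 ms.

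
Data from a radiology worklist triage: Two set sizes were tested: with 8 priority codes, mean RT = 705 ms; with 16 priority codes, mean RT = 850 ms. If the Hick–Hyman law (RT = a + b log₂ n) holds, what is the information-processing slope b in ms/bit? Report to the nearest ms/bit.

b = (RT₂ − RT₁)/(log₂ n₂ − log₂ n₁) = (850 − 705)/(4 − 3) = 145 ms/bit.

145 ms/bit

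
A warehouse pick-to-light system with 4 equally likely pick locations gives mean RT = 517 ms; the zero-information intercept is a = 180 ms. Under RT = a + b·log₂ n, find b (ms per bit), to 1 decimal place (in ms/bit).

log₂(4) = 2 bits.
b = (RT − a)/log₂ n = (517 − 180) / 2 = 168.500 ms/bit.

168.5 ms/bit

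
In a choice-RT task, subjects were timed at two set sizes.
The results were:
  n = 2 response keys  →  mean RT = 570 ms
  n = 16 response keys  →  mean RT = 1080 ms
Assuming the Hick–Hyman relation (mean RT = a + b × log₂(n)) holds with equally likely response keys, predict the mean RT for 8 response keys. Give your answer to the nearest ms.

Solve the two-equation system in a and b:
  b = (1080 − 570) / (log₂ 16 − log₂ 2) = 510 / (4 − 1) = 170 ms/bit
  a = 570 − 170 × 1 = 400 ms
Then RT(8) = 400 + 170 × log₂ 8 = 400 + 170 × 3 ≈ 910.000 ms.

910 ms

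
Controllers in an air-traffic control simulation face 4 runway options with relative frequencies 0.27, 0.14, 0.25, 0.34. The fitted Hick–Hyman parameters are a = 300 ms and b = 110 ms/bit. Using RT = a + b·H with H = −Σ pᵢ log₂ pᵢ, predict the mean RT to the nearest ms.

H = 0.27·log₂(1/0.27) + 0.14·log₂(1/0.14) + 0.25·log₂(1/0.25) + 0.34·log₂(1/0.34) = 1.9363 bits.
RT = 300 + 110 × 1.9363 = 512.99 ms.

513 ms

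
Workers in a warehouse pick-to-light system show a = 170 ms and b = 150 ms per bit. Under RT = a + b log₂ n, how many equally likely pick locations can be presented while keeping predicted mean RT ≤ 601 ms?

7

150·log₂ n ≤ 601 − 170 = 431, giving log₂ n ≤ 2.8733 and n ≤ 7.328. The largest whole number is 7.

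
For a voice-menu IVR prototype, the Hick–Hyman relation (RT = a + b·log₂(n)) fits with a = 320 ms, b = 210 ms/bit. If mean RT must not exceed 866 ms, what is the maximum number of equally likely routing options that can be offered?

6

Information budget: (866 − 320)/210 = 2.6000 bits, so n ≤ 2^2.6000 = 6.063 → at most 6.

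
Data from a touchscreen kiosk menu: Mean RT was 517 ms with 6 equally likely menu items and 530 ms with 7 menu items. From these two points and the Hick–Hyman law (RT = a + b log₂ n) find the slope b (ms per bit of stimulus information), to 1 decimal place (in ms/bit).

58.5 ms/bit

The slope on a log₂ axis is (530 − 517) / (2.8074 − 2.5850) = 58.455 ms/bit.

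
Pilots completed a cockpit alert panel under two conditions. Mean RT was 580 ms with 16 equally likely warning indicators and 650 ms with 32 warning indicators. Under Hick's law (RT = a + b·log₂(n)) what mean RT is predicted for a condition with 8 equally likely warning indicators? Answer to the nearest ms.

RT is linear in log₂ n, so two points fix the line:
  b = (650 − 580) / (log₂ 32 − log₂ 16) = 70 / (5 − 4) = 70 ms/bit
  a = 580 − 70 × 4 = 300 ms
Then RT(8) = 300 + 70 × log₂ 8 = 300 + 70 × 3 ≈ 510.000 ms.

510 ms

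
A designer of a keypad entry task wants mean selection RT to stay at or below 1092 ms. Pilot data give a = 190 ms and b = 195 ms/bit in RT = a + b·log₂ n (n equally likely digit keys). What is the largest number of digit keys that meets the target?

24

195·log₂ n ≤ 1092 − 190 = 902, giving log₂ n ≤ 4.6256 and n ≤ 24.686. The largest whole number is 24.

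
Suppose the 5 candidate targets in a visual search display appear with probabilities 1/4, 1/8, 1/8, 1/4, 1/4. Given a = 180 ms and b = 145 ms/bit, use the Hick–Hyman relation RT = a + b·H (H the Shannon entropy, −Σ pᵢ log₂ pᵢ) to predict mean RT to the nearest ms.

Each term −pᵢ log₂ pᵢ: 0.25·2 + 0.125·3 + 0.125·3 + 0.25·2 + 0.25·2; summed, H = 2.250 bits.
Mean RT = a + bH = 180 + 145·2.250 = 506.25 ms.

506 ms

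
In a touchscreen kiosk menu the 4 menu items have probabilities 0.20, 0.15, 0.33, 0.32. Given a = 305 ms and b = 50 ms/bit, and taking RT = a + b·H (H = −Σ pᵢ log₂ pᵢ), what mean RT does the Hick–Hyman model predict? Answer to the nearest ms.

Entropy contributions −pᵢ log₂ pᵢ: 0.4644, 0.4105, 0.5278, 0.5260; sum H = 1.9288 bits.
RT = a + bH = 305 + 50·1.9288 = 401.44 ms.

401 ms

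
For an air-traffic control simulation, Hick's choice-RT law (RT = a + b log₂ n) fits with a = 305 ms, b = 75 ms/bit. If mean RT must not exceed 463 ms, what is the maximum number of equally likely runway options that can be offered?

75·log₂ n ≤ 463 − 305 = 158, giving log₂ n ≤ 2.1067 and n ≤ 4.307. The largest whole number is 4.

4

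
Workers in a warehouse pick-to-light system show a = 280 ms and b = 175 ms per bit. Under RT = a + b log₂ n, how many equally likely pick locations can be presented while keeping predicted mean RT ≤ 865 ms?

10

Set 280 + 175·log₂ n ≤ 865 → log₂ n ≤ (865 − 280)/175 = 3.3429.
So n ≤ 2^3.3429 = 10.146; the largest integer n is 10.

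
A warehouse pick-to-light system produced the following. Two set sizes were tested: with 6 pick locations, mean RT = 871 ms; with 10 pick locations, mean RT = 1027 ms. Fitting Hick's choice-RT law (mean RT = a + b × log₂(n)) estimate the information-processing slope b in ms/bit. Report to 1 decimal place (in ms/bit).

211.7 ms/bit

b = (RT₂ − RT₁)/(log₂ n₂ − log₂ n₁) = (1027 − 871)/(3.3219 − 2.5850) = 211.679 ms/bit.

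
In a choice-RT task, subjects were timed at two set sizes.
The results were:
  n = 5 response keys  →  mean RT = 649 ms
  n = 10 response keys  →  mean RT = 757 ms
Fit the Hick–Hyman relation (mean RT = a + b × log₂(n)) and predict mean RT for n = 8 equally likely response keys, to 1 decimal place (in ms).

With log₂ n on the abscissa the relation is linear; from the two conditions:
  b = (757 − 649) / (log₂ 10 − log₂ 5) = 108 / (3.3219 − 2.3219) = 108.000 ms/bit
  a = 649 − 108.000 × 2.3219 = 398.232 ms
Then RT(8) = 398.232 + 108.000 × log₂ 8 = 398.232 + 108.000 × 3 ≈ 722.232 ms.

722.2 ms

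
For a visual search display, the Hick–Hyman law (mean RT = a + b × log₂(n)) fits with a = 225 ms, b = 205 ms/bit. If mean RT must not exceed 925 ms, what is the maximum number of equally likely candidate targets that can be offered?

10

205·log₂ n ≤ 925 − 225 = 700, giving log₂ n ≤ 3.4146 and n ≤ 10.664. The largest whole number is 10.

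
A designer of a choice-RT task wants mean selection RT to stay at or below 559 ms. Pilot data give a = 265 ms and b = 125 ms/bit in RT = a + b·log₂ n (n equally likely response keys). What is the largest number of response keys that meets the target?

5

Information budget: (559 − 265)/125 = 2.3520 bits, so n ≤ 2^2.3520 = 5.105 → at most 5.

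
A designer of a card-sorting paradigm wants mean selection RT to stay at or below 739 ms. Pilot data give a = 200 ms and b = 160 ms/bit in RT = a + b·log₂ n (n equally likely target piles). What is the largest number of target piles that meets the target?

160·log₂ n ≤ 739 − 200 = 539, giving log₂ n ≤ 3.3687 and n ≤ 10.330. The largest whole number is 10.

10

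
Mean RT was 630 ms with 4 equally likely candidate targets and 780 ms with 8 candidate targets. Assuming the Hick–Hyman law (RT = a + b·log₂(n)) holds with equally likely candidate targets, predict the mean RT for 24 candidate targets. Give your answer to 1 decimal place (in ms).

Solve the two-equation system in a and b:
  b = (780 − 630) / (log₂ 8 − log₂ 4) = 150 / (3 − 2) = 150.000 ms/bit
  a = 630 − 150.000 × 2 = 330.000 ms
Then RT(24) = 330.000 + 150.000 × log₂ 24 = 330.000 + 150.000 × 4.5850 ≈ 1017.744 ms.

1017.7 ms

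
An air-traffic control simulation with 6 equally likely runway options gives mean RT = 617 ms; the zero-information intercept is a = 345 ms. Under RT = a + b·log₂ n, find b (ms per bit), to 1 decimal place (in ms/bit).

log₂(6) = 2.5850 bits.
b = (RT − a)/log₂ n = (617 − 345) / 2.5850 = 105.224 ms/bit.

105.2 ms/bit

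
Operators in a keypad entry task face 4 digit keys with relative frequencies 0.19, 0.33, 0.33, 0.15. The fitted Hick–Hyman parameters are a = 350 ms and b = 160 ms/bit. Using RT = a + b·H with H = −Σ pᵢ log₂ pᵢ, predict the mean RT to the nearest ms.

657 ms

H = 0.19·log₂(1/0.19) + 0.33·log₂(1/0.33) + 0.33·log₂(1/0.33) + 0.15·log₂(1/0.15) = 1.9214 bits.
RT = 350 + 160 × 1.9214 = 657.43 ms.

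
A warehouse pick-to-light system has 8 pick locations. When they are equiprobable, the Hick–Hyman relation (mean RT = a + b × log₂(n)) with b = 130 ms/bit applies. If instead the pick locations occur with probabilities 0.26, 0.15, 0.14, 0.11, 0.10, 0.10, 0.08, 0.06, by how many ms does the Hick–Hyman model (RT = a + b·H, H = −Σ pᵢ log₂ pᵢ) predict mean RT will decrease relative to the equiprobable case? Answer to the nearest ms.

Equiprobable entropy H₀ = log₂ 8 = 3.0000 bits.
Skewed entropy H = −Σ pᵢ log₂ pᵢ = 2.8627 bits.
ΔRT = b·(H₀ − H) = 130 × 0.1373 = 17.85 ms.

18 ms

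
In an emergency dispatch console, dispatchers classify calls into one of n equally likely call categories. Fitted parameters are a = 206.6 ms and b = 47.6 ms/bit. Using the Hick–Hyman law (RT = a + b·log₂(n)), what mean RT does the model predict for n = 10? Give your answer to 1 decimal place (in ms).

log₂(10) = 3.3219 bits, so RT = 206.6 + 47.6 × 3.3219 ≈ 364.724 ms.

364.7 ms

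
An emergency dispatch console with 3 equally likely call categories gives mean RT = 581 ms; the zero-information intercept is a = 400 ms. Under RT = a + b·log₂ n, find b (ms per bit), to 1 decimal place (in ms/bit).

114.2 ms/bit

3 alternatives carry log₂ 3 = 1.5850 bits; the choice cost is 581 − 400 = 181 ms, so b = 181/1.5850 = 114.198 ms/bit.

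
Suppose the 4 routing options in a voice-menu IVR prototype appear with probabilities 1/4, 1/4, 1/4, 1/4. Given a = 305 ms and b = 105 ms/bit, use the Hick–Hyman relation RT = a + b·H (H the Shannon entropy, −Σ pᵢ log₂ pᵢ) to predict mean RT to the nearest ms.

515 ms

Each term −pᵢ log₂ pᵢ: 0.25·2 + 0.25·2 + 0.25·2 + 0.25·2; summed, H = 2.000 bits.
Mean RT = a + bH = 305 + 105·2.000 = 515.00 ms.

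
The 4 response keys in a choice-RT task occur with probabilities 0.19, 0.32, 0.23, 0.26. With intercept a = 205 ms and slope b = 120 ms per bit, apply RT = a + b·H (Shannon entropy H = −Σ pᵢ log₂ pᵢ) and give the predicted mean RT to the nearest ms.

442 ms

H = 0.19·log₂(1/0.19) + 0.32·log₂(1/0.32) + 0.23·log₂(1/0.23) + 0.26·log₂(1/0.26) = 1.9742 bits.
RT = 205 + 120 × 1.9742 = 441.91 ms.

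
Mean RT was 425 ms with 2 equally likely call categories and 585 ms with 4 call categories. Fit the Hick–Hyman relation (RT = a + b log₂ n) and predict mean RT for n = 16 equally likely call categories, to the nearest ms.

RT is linear in log₂ n, so two points fix the line:
  b = (585 − 425) / (log₂ 4 − log₂ 2) = 160 / (2 − 1) = 160 ms/bit
  a = 425 − 160 × 1 = 265 ms
Then RT(16) = 265 + 160 × log₂ 16 = 265 + 160 × 4 ≈ 905.000 ms.

905 ms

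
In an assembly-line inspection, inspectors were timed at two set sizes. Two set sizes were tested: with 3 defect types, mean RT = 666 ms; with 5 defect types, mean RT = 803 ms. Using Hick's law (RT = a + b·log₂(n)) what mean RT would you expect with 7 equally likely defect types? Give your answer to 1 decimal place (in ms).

RT is linear in log₂ n, so two points fix the line:
  b = (803 − 666) / (log₂ 5 − log₂ 3) = 137 / (2.3219 − 1.5850) = 185.897 ms/bit
  a = 666 − 185.897 × 1.5850 = 371.360 ms
Then RT(7) = 371.360 + 185.897 × log₂ 7 = 371.360 + 185.897 × 2.8074 ≈ 893.240 ms.

893.2 ms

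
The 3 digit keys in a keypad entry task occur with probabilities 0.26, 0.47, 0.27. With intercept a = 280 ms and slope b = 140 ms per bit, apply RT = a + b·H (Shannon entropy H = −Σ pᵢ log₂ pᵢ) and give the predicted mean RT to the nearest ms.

H = 0.26·log₂(1/0.26) + 0.47·log₂(1/0.47) + 0.27·log₂(1/0.27) = 1.5273 bits.
RT = 280 + 140 × 1.5273 = 493.82 ms.

494 ms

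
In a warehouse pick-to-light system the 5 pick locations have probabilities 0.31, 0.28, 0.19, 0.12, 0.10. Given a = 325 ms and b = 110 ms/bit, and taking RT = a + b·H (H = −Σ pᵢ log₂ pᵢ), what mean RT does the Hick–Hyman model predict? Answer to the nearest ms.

Entropy contributions −pᵢ log₂ pᵢ: 0.5238, 0.5142, 0.4552, 0.3671, 0.3322; sum H = 2.1925 bits.
RT = a + bH = 325 + 110·2.1925 = 566.18 ms.

566 ms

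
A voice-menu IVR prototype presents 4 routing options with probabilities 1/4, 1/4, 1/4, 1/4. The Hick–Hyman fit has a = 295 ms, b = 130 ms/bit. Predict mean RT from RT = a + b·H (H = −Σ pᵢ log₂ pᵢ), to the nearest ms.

H = −Σ pᵢ log₂ pᵢ = 0.25·2 + 0.25·2 + 0.25·2 + 0.25·2 = 2.000 bits.
RT = 295 + 130 × 2.000 = 555.00 ms.

555 ms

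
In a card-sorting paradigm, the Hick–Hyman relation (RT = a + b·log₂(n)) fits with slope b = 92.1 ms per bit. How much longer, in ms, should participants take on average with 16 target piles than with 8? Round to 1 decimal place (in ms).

92.1 ms

ΔRT = (a + b log₂ n₂) − (a + b log₂ n₁) = b·(log₂ n₂ − log₂ n₁).
log₂(16) − log₂(8) = log₂(16/8) = log₂(2) = 1.
ΔRT = 92.1 × 1.0000 = 92.100 ms.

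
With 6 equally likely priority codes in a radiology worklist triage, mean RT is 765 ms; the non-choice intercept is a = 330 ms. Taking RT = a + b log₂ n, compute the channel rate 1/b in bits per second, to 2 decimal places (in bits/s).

5.94 bits/s

b = (765 − 330)/log₂ 6 = 435/2.5850 = 168.281 ms per bit = 0.16828 s/bit; the reciprocal is 5.942 bits/s.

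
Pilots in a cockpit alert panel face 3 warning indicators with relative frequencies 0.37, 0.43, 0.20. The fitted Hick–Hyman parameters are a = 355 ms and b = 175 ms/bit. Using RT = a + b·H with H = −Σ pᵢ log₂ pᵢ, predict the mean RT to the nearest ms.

H = 0.37·log₂(1/0.37) + 0.43·log₂(1/0.43) + 0.20·log₂(1/0.20) = 1.5187 bits.
RT = 355 + 175 × 1.5187 = 620.77 ms.

621 ms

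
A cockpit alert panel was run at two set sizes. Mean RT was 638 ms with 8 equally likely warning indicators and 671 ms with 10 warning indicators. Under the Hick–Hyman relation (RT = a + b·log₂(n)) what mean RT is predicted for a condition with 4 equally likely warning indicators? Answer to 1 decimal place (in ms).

With log₂ n on the abscissa the relation is linear; from the two conditions:
  b = (671 − 638) / (log₂ 10 − log₂ 8) = 33 / (3.3219 − 3) = 102.507 ms/bit
  a = 638 − 102.507 × 3 = 330.478 ms
Then RT(4) = 330.478 + 102.507 × log₂ 4 = 330.478 + 102.507 × 2 ≈ 535.493 ms.

535.5 ms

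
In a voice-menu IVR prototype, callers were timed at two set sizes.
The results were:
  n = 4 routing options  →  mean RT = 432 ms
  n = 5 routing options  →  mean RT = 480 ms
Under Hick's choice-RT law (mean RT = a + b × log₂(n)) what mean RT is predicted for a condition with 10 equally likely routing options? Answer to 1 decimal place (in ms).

629.1 ms

With log₂ n on the abscissa the relation is linear; from the two conditions:
  b = (480 − 432) / (log₂ 5 − log₂ 4) = 48 / (2.3219 − 2) = 149.102 ms/bit
  a = 432 − 149.102 × 2 = 133.797 ms
Then RT(10) = 133.797 + 149.102 × log₂ 10 = 133.797 + 149.102 × 3.3219 ≈ 629.102 ms.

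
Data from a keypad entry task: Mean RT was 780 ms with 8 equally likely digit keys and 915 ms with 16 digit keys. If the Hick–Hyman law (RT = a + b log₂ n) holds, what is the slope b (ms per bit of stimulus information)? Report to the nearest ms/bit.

Slope: b = (915 − 780) / (log₂ 16 − log₂ 8) = 135/1.0000 = 135 ms/bit.

135 ms/bit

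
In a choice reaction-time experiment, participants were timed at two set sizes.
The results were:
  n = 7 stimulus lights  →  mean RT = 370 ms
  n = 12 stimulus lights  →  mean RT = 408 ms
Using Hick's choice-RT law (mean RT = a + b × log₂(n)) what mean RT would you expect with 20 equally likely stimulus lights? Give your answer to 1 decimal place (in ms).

With log₂ n on the abscissa the relation is linear; from the two conditions:
  b = (408 − 370) / (log₂ 12 − log₂ 7) = 38 / (3.5850 − 2.8074) = 48.868 ms/bit
  a = 370 − 48.868 × 2.8074 = 232.811 ms
Then RT(20) = 232.811 + 48.868 × log₂ 20 = 232.811 + 48.868 × 4.3219 ≈ 444.014 ms.

444.0 ms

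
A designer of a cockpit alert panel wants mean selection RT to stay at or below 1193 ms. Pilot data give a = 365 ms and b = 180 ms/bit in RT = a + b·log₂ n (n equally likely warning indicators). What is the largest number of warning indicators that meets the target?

24

Set 365 + 180·log₂ n ≤ 1193 → log₂ n ≤ (1193 − 365)/180 = 4.6000.
So n ≤ 2^4.6000 = 24.251; the largest integer n is 24.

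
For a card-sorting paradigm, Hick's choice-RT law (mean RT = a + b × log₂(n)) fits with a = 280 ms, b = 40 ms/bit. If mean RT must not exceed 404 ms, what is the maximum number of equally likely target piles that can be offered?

Set 280 + 40·log₂ n ≤ 404 → log₂ n ≤ (404 − 280)/40 = 3.1000.
So n ≤ 2^3.1000 = 8.574; the largest integer n is 8.

8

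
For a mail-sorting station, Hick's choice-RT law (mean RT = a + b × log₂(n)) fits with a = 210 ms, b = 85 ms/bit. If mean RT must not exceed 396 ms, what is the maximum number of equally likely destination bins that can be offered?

85·log₂ n ≤ 396 − 210 = 186, giving log₂ n ≤ 2.1882 and n ≤ 4.557. The largest whole number is 4.

4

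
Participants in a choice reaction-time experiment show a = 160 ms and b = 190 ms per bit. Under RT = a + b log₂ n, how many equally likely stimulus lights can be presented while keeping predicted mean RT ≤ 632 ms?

5

190·log₂ n ≤ 632 − 160 = 472, giving log₂ n ≤ 2.4842 and n ≤ 5.595. The largest whole number is 5.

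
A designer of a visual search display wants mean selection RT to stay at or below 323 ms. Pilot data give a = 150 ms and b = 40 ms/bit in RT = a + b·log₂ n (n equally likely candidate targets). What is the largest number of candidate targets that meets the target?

Set 150 + 40·log₂ n ≤ 323 → log₂ n ≤ (323 − 150)/40 = 4.3250.
So n ≤ 2^4.3250 = 20.043; the largest integer n is 20.

20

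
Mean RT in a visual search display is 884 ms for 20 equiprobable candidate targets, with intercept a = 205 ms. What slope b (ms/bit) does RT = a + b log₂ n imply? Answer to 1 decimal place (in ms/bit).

b = (884 − 205) / log₂(20) = 679 / 4.3219 = 157.106 ms/bit.

157.1 ms/bit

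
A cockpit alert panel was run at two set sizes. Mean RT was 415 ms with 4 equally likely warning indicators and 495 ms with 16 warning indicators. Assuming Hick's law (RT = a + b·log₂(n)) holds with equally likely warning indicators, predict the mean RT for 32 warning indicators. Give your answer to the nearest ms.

Solve the two-equation system in a and b:
  b = (495 − 415) / (log₂ 16 − log₂ 4) = 80 / (4 − 2) = 40 ms/bit
  a = 415 − 40 × 2 = 335 ms
Then RT(32) = 335 + 40 × log₂ 32 = 335 + 40 × 5 ≈ 535.000 ms.

535 ms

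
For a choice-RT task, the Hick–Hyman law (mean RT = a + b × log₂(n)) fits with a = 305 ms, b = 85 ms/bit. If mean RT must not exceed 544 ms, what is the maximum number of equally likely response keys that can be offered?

7

85·log₂ n ≤ 544 − 305 = 239, giving log₂ n ≤ 2.8118 and n ≤ 7.021. The largest whole number is 7.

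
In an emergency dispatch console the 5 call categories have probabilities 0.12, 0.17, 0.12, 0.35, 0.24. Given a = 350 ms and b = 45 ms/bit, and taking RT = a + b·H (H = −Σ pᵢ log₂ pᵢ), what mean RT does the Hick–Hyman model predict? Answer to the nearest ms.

449 ms

Entropy contributions −pᵢ log₂ pᵢ: 0.3671, 0.4346, 0.3671, 0.5301, 0.4941; sum H = 2.1930 bits.
RT = a + bH = 350 + 45·2.1930 = 448.68 ms.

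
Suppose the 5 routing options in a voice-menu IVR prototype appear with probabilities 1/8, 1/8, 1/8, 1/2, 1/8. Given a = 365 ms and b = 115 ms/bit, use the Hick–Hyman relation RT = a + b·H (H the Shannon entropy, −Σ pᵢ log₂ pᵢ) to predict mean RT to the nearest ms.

595 ms

Each term −pᵢ log₂ pᵢ: 0.125·3 + 0.125·3 + 0.125·3 + 0.5·1 + 0.125·3; summed, H = 2.000 bits.
Mean RT = a + bH = 365 + 115·2.000 = 595.00 ms.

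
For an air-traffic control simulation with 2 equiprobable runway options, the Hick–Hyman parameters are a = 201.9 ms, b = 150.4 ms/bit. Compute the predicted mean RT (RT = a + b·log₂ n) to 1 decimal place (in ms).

352.3 ms

log₂(2) = 1 bits, so RT = 201.9 + 150.4 × 1 ≈ 352.300 ms.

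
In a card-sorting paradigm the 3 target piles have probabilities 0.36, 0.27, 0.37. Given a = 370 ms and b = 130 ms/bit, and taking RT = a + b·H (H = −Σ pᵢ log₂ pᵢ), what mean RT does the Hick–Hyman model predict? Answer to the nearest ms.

H = 0.36·log₂(1/0.36) + 0.27·log₂(1/0.27) + 0.37·log₂(1/0.37) = 1.5714 bits.
RT = 370 + 130 × 1.5714 = 574.28 ms.

574 ms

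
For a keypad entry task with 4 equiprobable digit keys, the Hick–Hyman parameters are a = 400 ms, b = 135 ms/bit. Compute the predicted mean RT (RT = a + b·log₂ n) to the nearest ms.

log₂(4) = 2 bits, so RT = 400 + 135 × 2 ≈ 670.000 ms.

670 ms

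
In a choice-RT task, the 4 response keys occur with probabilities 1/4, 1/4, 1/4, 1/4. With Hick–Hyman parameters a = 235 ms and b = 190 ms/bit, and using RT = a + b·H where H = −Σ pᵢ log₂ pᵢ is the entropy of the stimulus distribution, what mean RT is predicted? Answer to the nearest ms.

Each term −pᵢ log₂ pᵢ: 0.25·2 + 0.25·2 + 0.25·2 + 0.25·2; summed, H = 2.000 bits.
Mean RT = a + bH = 235 + 190·2.000 = 615.00 ms.

615 ms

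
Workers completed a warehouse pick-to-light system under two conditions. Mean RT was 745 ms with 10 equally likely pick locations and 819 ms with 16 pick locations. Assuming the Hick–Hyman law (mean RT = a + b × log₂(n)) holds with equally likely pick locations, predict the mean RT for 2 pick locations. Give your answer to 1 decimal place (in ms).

With log₂ n on the abscissa the relation is linear; from the two conditions:
  b = (819 − 745) / (log₂ 16 − log₂ 10) = 74 / (4 − 3.3219) = 109.133 ms/bit
  a = 745 − 109.133 × 3.3219 = 382.468 ms
Then RT(2) = 382.468 + 109.133 × log₂ 2 = 382.468 + 109.133 × 1 ≈ 491.601 ms.

491.6 ms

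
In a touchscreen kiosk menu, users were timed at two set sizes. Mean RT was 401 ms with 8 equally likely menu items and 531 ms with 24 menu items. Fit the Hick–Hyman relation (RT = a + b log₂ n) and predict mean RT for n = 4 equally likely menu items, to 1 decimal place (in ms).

Fit slope and intercept:
  b = (531 − 401) / (log₂ 24 − log₂ 8) = 130 / (4.5850 − 3) = 82.021 ms/bit
  a = 401 − 82.021 × 3 = 154.937 ms
Then RT(4) = 154.937 + 82.021 × log₂ 4 = 154.937 + 82.021 × 2 ≈ 318.979 ms.

319.0 ms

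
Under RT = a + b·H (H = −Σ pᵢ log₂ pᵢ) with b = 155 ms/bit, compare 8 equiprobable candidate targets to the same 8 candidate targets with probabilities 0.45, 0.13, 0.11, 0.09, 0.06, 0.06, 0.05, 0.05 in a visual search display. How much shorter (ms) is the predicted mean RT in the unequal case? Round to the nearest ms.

Equiprobable entropy H₀ = log₂ 8 = 3.0000 bits.
Skewed entropy H = −Σ pᵢ log₂ pᵢ = 2.4832 bits.
ΔRT = b·(H₀ − H) = 155 × 0.5168 = 80.10 ms.

80 ms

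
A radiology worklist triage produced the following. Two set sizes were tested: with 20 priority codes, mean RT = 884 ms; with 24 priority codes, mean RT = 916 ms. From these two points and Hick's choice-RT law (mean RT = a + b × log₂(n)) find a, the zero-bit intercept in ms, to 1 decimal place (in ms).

Slope: b = (916 − 884) / (log₂ 24 − log₂ 20) = 32/0.2630 = 121.657 ms/bit.
Intercept: a = 884 − 121.657·log₂(20) = 358.207 ms.

358.2 ms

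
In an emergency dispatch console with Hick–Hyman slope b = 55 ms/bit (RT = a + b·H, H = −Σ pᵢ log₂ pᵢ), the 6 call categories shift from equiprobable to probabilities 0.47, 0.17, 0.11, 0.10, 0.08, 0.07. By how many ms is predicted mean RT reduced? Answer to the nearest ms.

22 ms

Equiprobable entropy H₀ = log₂ 6 = 2.5850 bits.
Skewed entropy H = −Σ pᵢ log₂ pᵢ = 2.1891 bits.
ΔRT = b·(H₀ − H) = 55 × 0.3959 = 21.77 ms.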